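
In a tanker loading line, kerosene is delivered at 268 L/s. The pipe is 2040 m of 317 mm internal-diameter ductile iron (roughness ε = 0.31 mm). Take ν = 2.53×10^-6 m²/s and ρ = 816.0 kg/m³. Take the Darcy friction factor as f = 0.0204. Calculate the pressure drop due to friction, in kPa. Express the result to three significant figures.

Δp ≈ 618 kPa

V = 4Q/(πD²) = 4·0.268/(π·0.317²) = 3.396 m/s
h_f = f(L/D)V²/(2g) = 0.02040·(2040/0.317)·3.396²/(2·9.81) = 77.15 m
Δp = ρg·h_f = 816.0·9.81·77.15 = 617.6 kPa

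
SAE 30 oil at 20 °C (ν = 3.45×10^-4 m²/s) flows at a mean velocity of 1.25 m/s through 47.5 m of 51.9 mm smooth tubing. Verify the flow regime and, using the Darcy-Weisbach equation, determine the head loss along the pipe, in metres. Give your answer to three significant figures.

h_f ≈ 24.8 m

Re = VD/ν = 1.25·0.05190/3.45×10^-4 = 188 → laminar (Re < 2300)
f = 64/Re = 0.3403
h_f = f(L/D)V²/(2g) = 0.3403·(47.5/0.05190)·1.25²/(2·9.81) = 24.81 m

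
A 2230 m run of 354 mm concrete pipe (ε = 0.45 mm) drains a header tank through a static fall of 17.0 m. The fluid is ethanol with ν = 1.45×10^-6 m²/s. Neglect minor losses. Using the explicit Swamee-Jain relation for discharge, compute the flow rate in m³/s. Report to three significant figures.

Q ≈ 0.155 m³/s

Swamee-Jain (Type II): Q = -0.965·√(gD⁵h_f/L)·ln[ε/(3.7D) + √(3.17ν²L/(gD³h_f))]
√(gD⁵h_f/L) = √(9.81·0.354⁵·17.0/2230) = 0.02039
ε/(3.7D) = 3.44×10^-4; √(3.17ν²L/(gD³h_f)) = 4.48×10^-5
Q = -0.965·0.02039·ln(3.884×10^-4) = 0.1545 m³/s
Check: V = 1.57 m/s, Re = 3.83×10^5, f = 0.02162, h_f = 17.1 m ≈ 17.0 m ✓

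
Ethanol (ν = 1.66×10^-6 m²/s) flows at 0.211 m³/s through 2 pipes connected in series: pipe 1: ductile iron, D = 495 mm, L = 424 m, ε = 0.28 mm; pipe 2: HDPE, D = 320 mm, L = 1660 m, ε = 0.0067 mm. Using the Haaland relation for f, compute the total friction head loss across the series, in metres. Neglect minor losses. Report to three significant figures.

Pipe 1: V = 1.096 m/s, Re = 3.27×10^5, ε/D = 5.66×10^-4, f = 0.01835, h_1 = f(L/D)V²/2g = 0.9632 m
Pipe 2: V = 2.624 m/s, Re = 5.06×10^5, ε/D = 2.09×10^-5, f = 0.01329, h_2 = f(L/D)V²/2g = 24.18 m
Series → Q common, losses add: H = Σh = 25.14 m

H ≈ 25.1 m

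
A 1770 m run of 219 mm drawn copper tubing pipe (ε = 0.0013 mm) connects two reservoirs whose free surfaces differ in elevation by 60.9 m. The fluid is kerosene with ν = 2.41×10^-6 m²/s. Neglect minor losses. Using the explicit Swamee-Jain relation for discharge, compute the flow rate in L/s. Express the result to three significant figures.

Q ≈ 120 L/s

Swamee-Jain (Type II): Q = -0.965·√(gD⁵h_f/L)·ln[ε/(3.7D) + √(3.17ν²L/(gD³h_f))]
√(gD⁵h_f/L) = √(9.81·0.219⁵·60.9/1770) = 0.01304
ε/(3.7D) = 1.60×10^-6; √(3.17ν²L/(gD³h_f)) = 7.21×10^-5
Q = -0.965·0.01304·ln(7.367×10^-5) = 0.1197 m³/s
Check: V = 3.18 m/s, Re = 2.89×10^5, f = 0.01454, h_f = 60.5 m ≈ 60.9 m ✓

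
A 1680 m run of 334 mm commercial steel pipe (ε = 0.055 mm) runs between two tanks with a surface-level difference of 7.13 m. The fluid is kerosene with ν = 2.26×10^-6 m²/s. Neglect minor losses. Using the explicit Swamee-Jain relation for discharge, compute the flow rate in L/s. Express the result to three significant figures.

Q ≈ 112 L/s

Swamee-Jain (Type II): Q = -0.965·√(gD⁵h_f/L)·ln[ε/(3.7D) + √(3.17ν²L/(gD³h_f))]
√(gD⁵h_f/L) = √(9.81·0.334⁵·7.13/1680) = 0.01315
ε/(3.7D) = 4.45×10^-5; √(3.17ν²L/(gD³h_f)) = 1.02×10^-4
Q = -0.965·0.01315·ln(1.467×10^-4) = 0.1121 m³/s
Check: V = 1.28 m/s, Re = 1.89×10^5, f = 0.01702, h_f = 7.14 m ≈ 7.13 m ✓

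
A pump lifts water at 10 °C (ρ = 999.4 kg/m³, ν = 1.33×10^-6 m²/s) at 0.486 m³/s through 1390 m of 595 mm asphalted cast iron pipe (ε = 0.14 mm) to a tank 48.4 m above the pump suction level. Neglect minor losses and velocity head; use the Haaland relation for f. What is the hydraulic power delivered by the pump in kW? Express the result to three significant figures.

V = 4Q/(πD²) = 1.748 m/s; Re = 7.82×10^5; ε/D = 2.35×10^-4; f = 0.01516
h_f = f(L/D)V²/2g = 5.516 m
Total head H = z + h_f = 48.4 + 5.516 = 53.92 m
P_hyd = ρgQH = 999.4·9.81·0.486·53.92 = 256.9 kW

P_hyd ≈ 257 kW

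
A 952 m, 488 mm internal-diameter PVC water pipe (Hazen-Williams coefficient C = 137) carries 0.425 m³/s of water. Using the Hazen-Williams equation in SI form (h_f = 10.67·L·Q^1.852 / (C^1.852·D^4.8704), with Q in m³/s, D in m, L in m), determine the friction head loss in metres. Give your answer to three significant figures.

h_f = 10.67·952·0.425^1.852 / (137^1.852·0.488^4.8704) = 7.566 m

h_f ≈ 7.57 m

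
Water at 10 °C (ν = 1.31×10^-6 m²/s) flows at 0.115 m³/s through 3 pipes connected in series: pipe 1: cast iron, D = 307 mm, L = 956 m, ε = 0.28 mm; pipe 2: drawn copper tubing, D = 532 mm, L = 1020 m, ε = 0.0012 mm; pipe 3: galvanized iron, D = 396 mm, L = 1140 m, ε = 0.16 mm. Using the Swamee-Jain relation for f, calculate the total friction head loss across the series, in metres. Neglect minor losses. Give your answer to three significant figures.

Pipe 1: V = 1.554 m/s, Re = 3.64×10^5, ε/D = 9.12×10^-4, f = 0.02020, h_1 = f(L/D)V²/2g = 7.737 m
Pipe 2: V = 0.5174 m/s, Re = 2.10×10^5, ε/D = 2.26×10^-6, f = 0.01541, h_2 = f(L/D)V²/2g = 0.4029 m
Pipe 3: V = 0.9337 m/s, Re = 2.82×10^5, ε/D = 4.04×10^-4, f = 0.01784, h_3 = f(L/D)V²/2g = 2.282 m
Series → Q common, losses add: H = Σh = 10.42 m

H ≈ 10.4 m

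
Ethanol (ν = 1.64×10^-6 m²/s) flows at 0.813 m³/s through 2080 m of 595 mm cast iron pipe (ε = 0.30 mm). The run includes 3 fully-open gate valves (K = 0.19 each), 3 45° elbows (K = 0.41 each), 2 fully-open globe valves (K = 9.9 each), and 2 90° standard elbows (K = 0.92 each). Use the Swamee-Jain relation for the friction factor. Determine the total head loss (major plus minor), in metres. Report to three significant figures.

H_L ≈ 36.6 m

V = 4Q/(πD²) = 2.924 m/s; V²/2g = 0.4357 m
Re = 1.06×10^6, ε/D = 5.04×10^-4 → f = 0.01730 (Swamee-Jain)
Major: h_f = f(L/D)·V²/2g = 0.01730·3496·0.4357 = 26.35 m
Minor: ΣK = 23.4; h_m = ΣK·V²/2g = 10.21 m
Total H_L = 26.35 + 10.21 = 36.57 m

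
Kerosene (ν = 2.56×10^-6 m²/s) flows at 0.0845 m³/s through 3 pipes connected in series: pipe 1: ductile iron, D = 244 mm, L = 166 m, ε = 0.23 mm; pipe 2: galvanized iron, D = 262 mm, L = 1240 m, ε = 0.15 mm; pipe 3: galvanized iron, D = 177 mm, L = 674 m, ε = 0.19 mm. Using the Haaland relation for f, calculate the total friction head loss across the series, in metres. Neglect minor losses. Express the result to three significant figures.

Pipe 1: V = 1.807 m/s, Re = 1.72×10^5, ε/D = 9.43×10^-4, f = 0.02087, h_1 = f(L/D)V²/2g = 2.363 m
Pipe 2: V = 1.567 m/s, Re = 1.60×10^5, ε/D = 5.73×10^-4, f = 0.01937, h_2 = f(L/D)V²/2g = 11.48 m
Pipe 3: V = 3.434 m/s, Re = 2.37×10^5, ε/D = 0.00107, f = 0.02103, h_3 = f(L/D)V²/2g = 48.13 m
Series → Q common, losses add: H = Σh = 61.97 m

H ≈ 62.0 m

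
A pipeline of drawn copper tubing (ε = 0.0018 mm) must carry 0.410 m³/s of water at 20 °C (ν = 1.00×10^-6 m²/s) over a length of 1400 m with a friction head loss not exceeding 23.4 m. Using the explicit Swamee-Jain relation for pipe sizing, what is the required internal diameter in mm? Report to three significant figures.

Swamee-Jain (Type III): D = 0.66·[ε^1.25·(LQ²/(gh_f))^4.75 + ν·Q^9.4·(L/(gh_f))^5.2]^0.04
LQ²/(gh_f) = 1.025; L/(gh_f) = 6.099
Term 1 = ε^1.25·(…)^4.75 = 7.42×10^-8; Term 2 = ν·Q^9.4·(…)^5.2 = 2.78×10^-6
D = 0.66·(7.42×10^-8 + 2.78×10^-6)^0.04 = 0.3960 m = 396 mm
Check: V = 3.33 m/s, Re = 1.32×10^6, f = 0.01122, h_f = 22.4 m ≈ 23.4 m ✓

D ≈ 396 mm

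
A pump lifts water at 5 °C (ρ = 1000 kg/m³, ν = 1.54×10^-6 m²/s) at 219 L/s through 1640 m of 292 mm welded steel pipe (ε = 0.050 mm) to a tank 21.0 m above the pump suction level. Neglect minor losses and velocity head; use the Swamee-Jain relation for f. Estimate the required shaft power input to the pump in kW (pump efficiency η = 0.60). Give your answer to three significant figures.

V = 4Q/(πD²) = 3.270 m/s; Re = 6.20×10^5; ε/D = 1.71×10^-4; f = 0.01495
h_f = f(L/D)V²/2g = 45.77 m
Total head H = z + h_f = 21.0 + 45.77 = 66.77 m
P_hyd = ρgQH = 1000·9.81·0.219·66.77 = 143.4 kW
P_shaft = P_hyd/η = 143.4/0.60 = 239.1 kW

P_shaft ≈ 239 kW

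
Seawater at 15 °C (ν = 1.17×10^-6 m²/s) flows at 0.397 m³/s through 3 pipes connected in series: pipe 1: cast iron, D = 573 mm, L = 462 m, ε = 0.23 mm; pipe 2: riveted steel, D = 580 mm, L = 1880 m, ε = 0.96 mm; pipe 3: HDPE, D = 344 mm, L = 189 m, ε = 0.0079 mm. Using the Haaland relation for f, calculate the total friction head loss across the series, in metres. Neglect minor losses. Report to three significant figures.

H ≈ 16.0 m

Pipe 1: V = 1.540 m/s, Re = 7.54×10^5, ε/D = 4.01×10^-4, f = 0.01661, h_1 = f(L/D)V²/2g = 1.618 m
Pipe 2: V = 1.503 m/s, Re = 7.45×10^5, ε/D = 0.00166, f = 0.02258, h_2 = f(L/D)V²/2g = 8.422 m
Pipe 3: V = 4.272 m/s, Re = 1.26×10^6, ε/D = 2.30×10^-5, f = 0.01166, h_3 = f(L/D)V²/2g = 5.956 m
Series → Q common, losses add: H = Σh = 16.00 m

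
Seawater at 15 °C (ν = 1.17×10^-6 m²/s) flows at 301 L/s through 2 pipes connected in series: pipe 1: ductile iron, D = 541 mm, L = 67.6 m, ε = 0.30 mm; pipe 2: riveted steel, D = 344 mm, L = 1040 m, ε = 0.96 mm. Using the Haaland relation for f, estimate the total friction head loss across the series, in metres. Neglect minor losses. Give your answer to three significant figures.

H ≈ 41.9 m

Pipe 1: V = 1.309 m/s, Re = 6.05×10^5, ε/D = 5.55×10^-4, f = 0.01779, h_1 = f(L/D)V²/2g = 0.1942 m
Pipe 2: V = 3.239 m/s, Re = 9.52×10^5, ε/D = 0.00279, f = 0.02583, h_2 = f(L/D)V²/2g = 41.74 m
Series → Q common, losses add: H = Σh = 41.94 m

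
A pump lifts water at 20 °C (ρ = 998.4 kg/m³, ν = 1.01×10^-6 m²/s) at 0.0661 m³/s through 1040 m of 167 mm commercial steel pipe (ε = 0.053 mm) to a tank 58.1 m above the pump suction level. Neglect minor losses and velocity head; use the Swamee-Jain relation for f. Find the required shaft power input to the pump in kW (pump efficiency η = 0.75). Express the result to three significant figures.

V = 4Q/(πD²) = 3.018 m/s; Re = 4.99×10^5; ε/D = 3.17×10^-4; f = 0.01651
h_f = f(L/D)V²/2g = 47.73 m
Total head H = z + h_f = 58.1 + 47.73 = 105.8 m
P_hyd = ρgQH = 998.4·9.81·0.0661·105.8 = 68.51 kW
P_shaft = P_hyd/η = 68.51/0.75 = 91.35 kW

P_shaft ≈ 91.4 kW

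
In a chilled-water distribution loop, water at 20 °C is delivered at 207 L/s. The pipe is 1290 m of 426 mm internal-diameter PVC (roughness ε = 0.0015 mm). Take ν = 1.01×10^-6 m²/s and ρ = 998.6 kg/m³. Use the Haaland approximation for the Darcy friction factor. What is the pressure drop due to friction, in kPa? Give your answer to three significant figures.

Δp ≈ 40.3 kPa

V = 4Q/(πD²) = 4·0.207/(π·0.426²) = 1.452 m/s
Re = VD/ν = 1.452·0.426/1.01×10^-6 = 6.13×10^5 → turbulent
ε/D = 0.0015/426 = 3.52×10^-6
Haaland: f = 0.01265
h_f = f(L/D)V²/(2g) = 0.01265·(1290/0.426)·1.452²/(2·9.81) = 4.117 m
Δp = ρg·h_f = 998.6·9.81·4.117 = 40.33 kPa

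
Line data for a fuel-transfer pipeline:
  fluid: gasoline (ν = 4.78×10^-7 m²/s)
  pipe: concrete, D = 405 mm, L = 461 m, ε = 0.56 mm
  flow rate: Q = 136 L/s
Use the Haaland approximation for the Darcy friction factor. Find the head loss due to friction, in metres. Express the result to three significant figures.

V = 4Q/(πD²) = 4·0.136/(π·0.405²) = 1.056 m/s
Re = VD/ν = 1.056·0.405/4.78×10^-7 = 8.94×10^5 → turbulent
ε/D = 0.56/405 = 0.00138
Haaland: f = 0.02156
h_f = f(L/D)V²/(2g) = 0.02156·(461/0.405)·1.056²/(2·9.81) = 1.394 m

h_f ≈ 1.39 m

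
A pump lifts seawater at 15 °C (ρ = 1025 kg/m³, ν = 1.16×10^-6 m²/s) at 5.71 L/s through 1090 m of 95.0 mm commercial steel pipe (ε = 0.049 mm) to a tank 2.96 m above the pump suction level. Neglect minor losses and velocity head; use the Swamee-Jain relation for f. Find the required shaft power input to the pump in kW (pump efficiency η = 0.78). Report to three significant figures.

P_shaft ≈ 0.824 kW

V = 4Q/(πD²) = 0.8056 m/s; Re = 6.60×10^4; ε/D = 5.16×10^-4; f = 0.02170
h_f = f(L/D)V²/2g = 8.234 m
Total head H = z + h_f = 2.96 + 8.234 = 11.19 m
P_hyd = ρgQH = 1025·9.81·0.00571·11.19 = 0.6427 kW
P_shaft = P_hyd/η = 0.6427/0.78 = 0.8240 kW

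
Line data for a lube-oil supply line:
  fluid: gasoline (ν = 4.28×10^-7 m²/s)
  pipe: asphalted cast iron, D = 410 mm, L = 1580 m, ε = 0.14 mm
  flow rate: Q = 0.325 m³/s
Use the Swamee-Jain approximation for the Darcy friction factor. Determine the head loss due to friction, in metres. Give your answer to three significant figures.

V = 4Q/(πD²) = 4·0.325/(π·0.410²) = 2.462 m/s
Re = VD/ν = 2.462·0.410/4.28×10^-7 = 2.36×10^6 → turbulent
ε/D = 0.14/410 = 3.41×10^-4
Swamee-Jain: f = 0.01572
h_f = f(L/D)V²/(2g) = 0.01572·(1580/0.410)·2.462²/(2·9.81) = 18.71 m

h_f ≈ 18.7 m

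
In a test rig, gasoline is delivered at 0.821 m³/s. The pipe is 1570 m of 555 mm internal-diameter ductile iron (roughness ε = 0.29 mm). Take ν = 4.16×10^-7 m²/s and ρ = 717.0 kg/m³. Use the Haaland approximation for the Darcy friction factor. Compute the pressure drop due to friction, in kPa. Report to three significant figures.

V = 4Q/(πD²) = 4·0.821/(π·0.555²) = 3.394 m/s
Re = VD/ν = 3.394·0.555/4.16×10^-7 = 4.53×10^6 → turbulent
ε/D = 0.29/555 = 5.23×10^-4
Haaland: f = 0.01700
h_f = f(L/D)V²/(2g) = 0.01700·(1570/0.555)·3.394²/(2·9.81) = 28.22 m
Δp = ρg·h_f = 717.0·9.81·28.22 = 198.5 kPa

Δp ≈ 199 kPa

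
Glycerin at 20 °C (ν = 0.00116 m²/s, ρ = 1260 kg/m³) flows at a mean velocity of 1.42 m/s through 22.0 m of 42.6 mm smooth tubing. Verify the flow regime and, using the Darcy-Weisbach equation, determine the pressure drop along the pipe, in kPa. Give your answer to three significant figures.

Δp ≈ 805 kPa

Re = VD/ν = 1.42·0.04260/0.00116 = 52.1 → laminar (Re < 2300)
f = 64/Re = 1.227
h_f = f(L/D)V²/(2g) = 1.227·(22.0/0.04260)·1.42²/(2·9.81) = 65.14 m
Δp = ρg·h_f = 1260·9.81·65.14 = 805.1 kPa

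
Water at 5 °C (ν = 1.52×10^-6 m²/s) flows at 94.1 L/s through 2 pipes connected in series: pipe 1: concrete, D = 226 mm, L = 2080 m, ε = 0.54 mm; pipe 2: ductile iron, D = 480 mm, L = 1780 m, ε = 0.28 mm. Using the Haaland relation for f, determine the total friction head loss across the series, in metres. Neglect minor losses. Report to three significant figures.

Pipe 1: V = 2.346 m/s, Re = 3.49×10^5, ε/D = 0.00239, f = 0.02502, h_1 = f(L/D)V²/2g = 64.59 m
Pipe 2: V = 0.5200 m/s, Re = 1.64×10^5, ε/D = 5.83×10^-4, f = 0.01938, h_2 = f(L/D)V²/2g = 0.9906 m
Series → Q common, losses add: H = Σh = 65.58 m

H ≈ 65.6 m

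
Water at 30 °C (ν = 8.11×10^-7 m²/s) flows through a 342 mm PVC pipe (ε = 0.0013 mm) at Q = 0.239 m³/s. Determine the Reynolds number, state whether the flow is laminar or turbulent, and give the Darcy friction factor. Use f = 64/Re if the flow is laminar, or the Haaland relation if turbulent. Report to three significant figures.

Re ≈ 1.10×10^6; turbulent; f ≈ 0.0115

V = 4Q/(πD²) = 2.602 m/s
Re = VD/ν = 2.602·0.342/8.11×10^-7 = 1.10×10^6
Re > 4000 → turbulent; ε/D = 3.80×10^-6
Haaland: f = 0.01148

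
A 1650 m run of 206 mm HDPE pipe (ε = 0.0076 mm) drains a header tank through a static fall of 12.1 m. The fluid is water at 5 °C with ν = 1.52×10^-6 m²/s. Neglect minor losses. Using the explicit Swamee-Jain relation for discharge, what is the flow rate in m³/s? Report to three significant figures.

Q ≈ 0.0451 m³/s

Swamee-Jain (Type II): Q = -0.965·√(gD⁵h_f/L)·ln[ε/(3.7D) + √(3.17ν²L/(gD³h_f))]
√(gD⁵h_f/L) = √(9.81·0.206⁵·12.1/1650) = 0.005166
ε/(3.7D) = 9.97×10^-6; √(3.17ν²L/(gD³h_f)) = 1.08×10^-4
Q = -0.965·0.005166·ln(1.179×10^-4) = 0.04509 m³/s
Check: V = 1.35 m/s, Re = 1.83×10^5, f = 0.01611, h_f = 12.0 m ≈ 12.1 m ✓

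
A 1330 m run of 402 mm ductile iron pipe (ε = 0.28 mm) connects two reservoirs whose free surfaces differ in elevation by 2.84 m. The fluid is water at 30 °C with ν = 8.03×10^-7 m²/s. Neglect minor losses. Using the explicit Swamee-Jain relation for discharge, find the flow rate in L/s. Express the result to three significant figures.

Q ≈ 120 L/s

Swamee-Jain (Type II): Q = -0.965·√(gD⁵h_f/L)·ln[ε/(3.7D) + √(3.17ν²L/(gD³h_f))]
√(gD⁵h_f/L) = √(9.81·0.402⁵·2.84/1330) = 0.01483
ε/(3.7D) = 1.88×10^-4; √(3.17ν²L/(gD³h_f)) = 3.88×10^-5
Q = -0.965·0.01483·ln(2.270×10^-4) = 0.1201 m³/s
Check: V = 0.946 m/s, Re = 4.74×10^5, f = 0.01895, h_f = 2.86 m ≈ 2.84 m ✓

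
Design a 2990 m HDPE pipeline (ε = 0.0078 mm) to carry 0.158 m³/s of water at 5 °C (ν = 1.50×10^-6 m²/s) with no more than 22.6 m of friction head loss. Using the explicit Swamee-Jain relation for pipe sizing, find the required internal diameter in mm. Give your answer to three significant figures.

Swamee-Jain (Type III): D = 0.66·[ε^1.25·(LQ²/(gh_f))^4.75 + ν·Q^9.4·(L/(gh_f))^5.2]^0.04
LQ²/(gh_f) = 0.3367; L/(gh_f) = 13.49
Term 1 = ε^1.25·(…)^4.75 = 2.34×10^-9; Term 2 = ν·Q^9.4·(…)^5.2 = 3.30×10^-8
D = 0.66·(2.34×10^-9 + 3.30×10^-8)^0.04 = 0.3323 m = 332 mm
Check: V = 1.82 m/s, Re = 4.04×10^5, f = 0.01393, h_f = 21.2 m ≈ 22.6 m ✓

D ≈ 332 mm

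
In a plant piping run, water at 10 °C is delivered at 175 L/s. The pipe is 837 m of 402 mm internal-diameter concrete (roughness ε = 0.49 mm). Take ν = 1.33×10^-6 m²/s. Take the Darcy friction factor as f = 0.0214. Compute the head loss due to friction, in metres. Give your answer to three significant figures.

V = 4Q/(πD²) = 4·0.175/(π·0.402²) = 1.379 m/s
h_f = f(L/D)V²/(2g) = 0.02140·(837/0.402)·1.379²/(2·9.81) = 4.317 m

h_f ≈ 4.32 m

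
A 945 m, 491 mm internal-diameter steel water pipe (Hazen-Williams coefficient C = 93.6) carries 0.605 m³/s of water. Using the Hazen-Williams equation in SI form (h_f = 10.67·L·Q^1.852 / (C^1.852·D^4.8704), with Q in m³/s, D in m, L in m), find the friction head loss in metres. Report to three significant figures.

h_f = 10.67·945·0.605^1.852 / (93.6^1.852·0.491^4.8704) = 28.39 m

h_f ≈ 28.4 m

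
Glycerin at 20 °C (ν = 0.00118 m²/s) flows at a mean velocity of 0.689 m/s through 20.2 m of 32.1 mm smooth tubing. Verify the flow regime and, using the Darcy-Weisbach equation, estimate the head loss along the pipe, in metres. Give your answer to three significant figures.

Re = VD/ν = 0.689·0.03210/0.00118 = 18.7 → laminar (Re < 2300)
f = 64/Re = 3.415
h_f = f(L/D)V²/(2g) = 3.415·(20.2/0.03210)·0.689²/(2·9.81) = 51.99 m

h_f ≈ 52.0 m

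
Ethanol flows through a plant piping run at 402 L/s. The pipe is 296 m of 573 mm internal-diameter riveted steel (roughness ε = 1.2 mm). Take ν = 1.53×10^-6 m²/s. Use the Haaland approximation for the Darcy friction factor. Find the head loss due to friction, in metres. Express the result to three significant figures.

h_f ≈ 1.54 m

V = 4Q/(πD²) = 4·0.402/(π·0.573²) = 1.559 m/s
Re = VD/ν = 1.559·0.573/1.53×10^-6 = 5.84×10^5 → turbulent
ε/D = 1.2/573 = 0.00209
Haaland: f = 0.02403
h_f = f(L/D)V²/(2g) = 0.02403·(296/0.573)·1.559²/(2·9.81) = 1.537 m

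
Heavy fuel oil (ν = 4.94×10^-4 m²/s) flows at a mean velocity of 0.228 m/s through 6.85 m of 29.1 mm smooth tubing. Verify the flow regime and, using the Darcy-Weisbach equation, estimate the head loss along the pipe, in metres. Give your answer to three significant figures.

Re = VD/ν = 0.228·0.02910/4.94×10^-4 = 13.4 → laminar (Re < 2300)
f = 64/Re = 4.765
h_f = f(L/D)V²/(2g) = 4.765·(6.85/0.02910)·0.228²/(2·9.81) = 2.972 m

h_f ≈ 2.97 m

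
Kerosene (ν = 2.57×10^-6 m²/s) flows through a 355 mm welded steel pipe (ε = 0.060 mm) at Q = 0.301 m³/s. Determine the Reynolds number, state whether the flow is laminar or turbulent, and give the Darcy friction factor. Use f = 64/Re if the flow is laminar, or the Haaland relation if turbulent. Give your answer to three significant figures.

Re ≈ 4.20×10^5; turbulent; f ≈ 0.0152

V = 4Q/(πD²) = 3.041 m/s
Re = VD/ν = 3.041·0.355/2.57×10^-6 = 4.20×10^5
Re > 4000 → turbulent; ε/D = 1.69×10^-4
Haaland: f = 0.01524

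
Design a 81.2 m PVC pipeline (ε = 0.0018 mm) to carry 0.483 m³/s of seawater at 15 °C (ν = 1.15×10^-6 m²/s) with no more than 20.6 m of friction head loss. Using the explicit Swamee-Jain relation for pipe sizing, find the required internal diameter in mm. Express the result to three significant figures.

D ≈ 241 mm

Swamee-Jain (Type III): D = 0.66·[ε^1.25·(LQ²/(gh_f))^4.75 + ν·Q^9.4·(L/(gh_f))^5.2]^0.04
LQ²/(gh_f) = 0.09374; L/(gh_f) = 0.4018
Term 1 = ε^1.25·(…)^4.75 = 8.62×10^-13; Term 2 = ν·Q^9.4·(…)^5.2 = 1.07×10^-11
D = 0.66·(8.62×10^-13 + 1.07×10^-11)^0.04 = 0.2411 m = 241 mm
Check: V = 10.6 m/s, Re = 2.22×10^6, f = 0.01050, h_f = 20.2 m ≈ 20.6 m ✓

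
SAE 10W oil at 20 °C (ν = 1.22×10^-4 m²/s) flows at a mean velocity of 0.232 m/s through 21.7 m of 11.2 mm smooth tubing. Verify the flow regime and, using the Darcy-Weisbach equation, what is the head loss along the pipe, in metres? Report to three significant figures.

Re = VD/ν = 0.232·0.01120/1.22×10^-4 = 21.3 → laminar (Re < 2300)
f = 64/Re = 3.005
h_f = f(L/D)V²/(2g) = 3.005·(21.7/0.01120)·0.232²/(2·9.81) = 15.97 m

h_f ≈ 16.0 m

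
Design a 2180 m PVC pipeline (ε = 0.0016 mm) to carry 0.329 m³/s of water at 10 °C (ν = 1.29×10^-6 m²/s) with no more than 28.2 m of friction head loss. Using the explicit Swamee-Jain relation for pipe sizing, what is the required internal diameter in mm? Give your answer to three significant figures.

Swamee-Jain (Type III): D = 0.66·[ε^1.25·(LQ²/(gh_f))^4.75 + ν·Q^9.4·(L/(gh_f))^5.2]^0.04
LQ²/(gh_f) = 0.8530; L/(gh_f) = 7.880
Term 1 = ε^1.25·(…)^4.75 = 2.67×10^-8; Term 2 = ν·Q^9.4·(…)^5.2 = 1.71×10^-6
D = 0.66·(2.67×10^-8 + 1.71×10^-6)^0.04 = 0.3883 m = 388 mm
Check: V = 2.78 m/s, Re = 8.36×10^5, f = 0.01206, h_f = 26.6 m ≈ 28.2 m ✓

D ≈ 388 mm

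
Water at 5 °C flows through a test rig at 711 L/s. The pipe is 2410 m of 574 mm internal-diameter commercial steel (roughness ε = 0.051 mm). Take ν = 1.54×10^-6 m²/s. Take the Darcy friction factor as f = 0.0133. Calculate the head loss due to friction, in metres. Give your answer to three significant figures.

V = 4Q/(πD²) = 4·0.711/(π·0.574²) = 2.748 m/s
h_f = f(L/D)V²/(2g) = 0.01330·(2410/0.574)·2.748²/(2·9.81) = 21.49 m

h_f ≈ 21.5 m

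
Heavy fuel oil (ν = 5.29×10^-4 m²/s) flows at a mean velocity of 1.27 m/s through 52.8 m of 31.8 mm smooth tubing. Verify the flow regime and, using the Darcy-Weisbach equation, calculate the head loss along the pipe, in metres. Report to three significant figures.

Re = VD/ν = 1.27·0.03180/5.29×10^-4 = 76.3 → laminar (Re < 2300)
f = 64/Re = 0.8383
h_f = f(L/D)V²/(2g) = 0.8383·(52.8/0.03180)·1.27²/(2·9.81) = 114.4 m

h_f ≈ 114 m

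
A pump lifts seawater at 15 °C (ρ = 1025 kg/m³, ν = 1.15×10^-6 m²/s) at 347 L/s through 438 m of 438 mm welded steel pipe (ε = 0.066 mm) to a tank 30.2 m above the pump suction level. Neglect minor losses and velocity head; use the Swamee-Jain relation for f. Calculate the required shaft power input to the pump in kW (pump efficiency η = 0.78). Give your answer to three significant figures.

V = 4Q/(πD²) = 2.303 m/s; Re = 8.77×10^5; ε/D = 1.51×10^-4; f = 0.01432
h_f = f(L/D)V²/2g = 3.872 m
Total head H = z + h_f = 30.2 + 3.872 = 34.07 m
P_hyd = ρgQH = 1025·9.81·0.347·34.07 = 118.9 kW
P_shaft = P_hyd/η = 118.9/0.78 = 152.4 kW

P_shaft ≈ 152 kW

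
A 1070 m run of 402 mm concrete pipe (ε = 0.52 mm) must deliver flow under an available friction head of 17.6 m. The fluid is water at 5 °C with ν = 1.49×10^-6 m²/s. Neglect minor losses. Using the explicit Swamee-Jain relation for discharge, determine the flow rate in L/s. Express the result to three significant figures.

Q ≈ 313 L/s

Swamee-Jain (Type II): Q = -0.965·√(gD⁵h_f/L)·ln[ε/(3.7D) + √(3.17ν²L/(gD³h_f))]
√(gD⁵h_f/L) = √(9.81·0.402⁵·17.6/1070) = 0.04116
ε/(3.7D) = 3.50×10^-4; √(3.17ν²L/(gD³h_f)) = 2.59×10^-5
Q = -0.965·0.04116·ln(3.755×10^-4) = 0.3133 m³/s
Check: V = 2.47 m/s, Re = 6.66×10^5, f = 0.02141, h_f = 17.7 m ≈ 17.6 m ✓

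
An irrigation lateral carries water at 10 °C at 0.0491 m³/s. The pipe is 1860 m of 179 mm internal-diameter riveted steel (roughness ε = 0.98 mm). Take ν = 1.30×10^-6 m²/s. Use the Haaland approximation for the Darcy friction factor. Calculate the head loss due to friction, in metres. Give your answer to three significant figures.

h_f ≈ 63.7 m

V = 4Q/(πD²) = 4·0.0491/(π·0.179²) = 1.951 m/s
Re = VD/ν = 1.951·0.179/1.30×10^-6 = 2.69×10^5 → turbulent
ε/D = 0.98/179 = 0.00547
Haaland: f = 0.03159
h_f = f(L/D)V²/(2g) = 0.03159·(1860/0.179)·1.951²/(2·9.81) = 63.68 m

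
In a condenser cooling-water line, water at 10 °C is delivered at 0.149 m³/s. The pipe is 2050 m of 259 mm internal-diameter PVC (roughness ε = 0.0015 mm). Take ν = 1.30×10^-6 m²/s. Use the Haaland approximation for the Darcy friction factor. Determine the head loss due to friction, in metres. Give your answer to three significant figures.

h_f ≈ 41.5 m

V = 4Q/(πD²) = 4·0.149/(π·0.259²) = 2.828 m/s
Re = VD/ν = 2.828·0.259/1.30×10^-6 = 5.63×10^5 → turbulent
ε/D = 0.0015/259 = 5.79×10^-6
Haaland: f = 0.01286
h_f = f(L/D)V²/(2g) = 0.01286·(2050/0.259)·2.828²/(2·9.81) = 41.49 m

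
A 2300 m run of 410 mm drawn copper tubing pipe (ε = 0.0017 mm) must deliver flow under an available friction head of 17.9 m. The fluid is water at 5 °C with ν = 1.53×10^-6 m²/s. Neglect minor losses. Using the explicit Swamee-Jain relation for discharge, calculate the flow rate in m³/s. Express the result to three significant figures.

Q ≈ 0.292 m³/s

Swamee-Jain (Type II): Q = -0.965·√(gD⁵h_f/L)·ln[ε/(3.7D) + √(3.17ν²L/(gD³h_f))]
√(gD⁵h_f/L) = √(9.81·0.410⁵·17.9/2300) = 0.02974
ε/(3.7D) = 1.12×10^-6; √(3.17ν²L/(gD³h_f)) = 3.76×10^-5
Q = -0.965·0.02974·ln(3.867×10^-5) = 0.2916 m³/s
Check: V = 2.21 m/s, Re = 5.92×10^5, f = 0.01278, h_f = 17.8 m ≈ 17.9 m ✓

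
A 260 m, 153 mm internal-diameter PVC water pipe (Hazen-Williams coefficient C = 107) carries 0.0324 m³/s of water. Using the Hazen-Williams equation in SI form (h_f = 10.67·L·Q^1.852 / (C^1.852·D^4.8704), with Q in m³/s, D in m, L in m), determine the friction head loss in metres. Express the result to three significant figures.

h_f = 10.67·260·0.0324^1.852 / (107^1.852·0.153^4.8704) = 7.891 m

h_f ≈ 7.89 m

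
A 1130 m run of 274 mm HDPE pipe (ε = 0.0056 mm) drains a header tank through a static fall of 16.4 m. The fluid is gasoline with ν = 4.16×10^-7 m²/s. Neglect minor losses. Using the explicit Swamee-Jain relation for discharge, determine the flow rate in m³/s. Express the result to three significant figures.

Swamee-Jain (Type II): Q = -0.965·√(gD⁵h_f/L)·ln[ε/(3.7D) + √(3.17ν²L/(gD³h_f))]
√(gD⁵h_f/L) = √(9.81·0.274⁵·16.4/1130) = 0.01483
ε/(3.7D) = 5.52×10^-6; √(3.17ν²L/(gD³h_f)) = 1.37×10^-5
Q = -0.965·0.01483·ln(1.921×10^-5) = 0.1554 m³/s
Check: V = 2.64 m/s, Re = 1.74×10^6, f = 0.01126, h_f = 16.4 m ≈ 16.4 m ✓

Q ≈ 0.155 m³/s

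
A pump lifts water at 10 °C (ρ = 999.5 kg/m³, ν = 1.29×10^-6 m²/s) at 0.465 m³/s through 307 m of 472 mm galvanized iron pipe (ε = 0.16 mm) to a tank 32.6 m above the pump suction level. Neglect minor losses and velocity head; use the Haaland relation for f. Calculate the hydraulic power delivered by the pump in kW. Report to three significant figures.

V = 4Q/(πD²) = 2.658 m/s; Re = 9.72×10^5; ε/D = 3.39×10^-4; f = 0.01596
h_f = f(L/D)V²/2g = 3.737 m
Total head H = z + h_f = 32.6 + 3.737 = 36.34 m
P_hyd = ρgQH = 999.5·9.81·0.465·36.34 = 165.7 kW

P_hyd ≈ 166 kW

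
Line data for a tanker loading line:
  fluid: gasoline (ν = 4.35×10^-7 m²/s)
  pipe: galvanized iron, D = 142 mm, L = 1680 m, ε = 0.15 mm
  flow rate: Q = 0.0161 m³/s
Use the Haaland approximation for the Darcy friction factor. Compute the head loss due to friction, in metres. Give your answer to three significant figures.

V = 4Q/(πD²) = 4·0.0161/(π·0.142²) = 1.017 m/s
Re = VD/ν = 1.017·0.142/4.35×10^-7 = 3.32×10^5 → turbulent
ε/D = 0.15/142 = 0.00106
Haaland: f = 0.02068
h_f = f(L/D)V²/(2g) = 0.02068·(1680/0.142)·1.017²/(2·9.81) = 12.89 m

h_f ≈ 12.9 m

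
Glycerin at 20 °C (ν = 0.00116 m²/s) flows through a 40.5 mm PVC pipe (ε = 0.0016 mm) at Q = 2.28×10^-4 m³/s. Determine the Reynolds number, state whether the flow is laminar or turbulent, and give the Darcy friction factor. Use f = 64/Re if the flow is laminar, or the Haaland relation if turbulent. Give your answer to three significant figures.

V = 4Q/(πD²) = 0.1770 m/s
Re = VD/ν = 0.1770·0.0405/0.00116 = 6.18
Re < 2300 → laminar → f = 64/Re = 10.36

Re ≈ 6.18; laminar; f = 64/Re ≈ 10.4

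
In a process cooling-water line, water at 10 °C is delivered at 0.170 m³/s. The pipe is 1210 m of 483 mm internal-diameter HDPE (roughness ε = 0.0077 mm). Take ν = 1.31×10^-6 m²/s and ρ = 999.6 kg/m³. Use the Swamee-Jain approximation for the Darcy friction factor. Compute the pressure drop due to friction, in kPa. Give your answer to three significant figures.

Δp ≈ 15.3 kPa

V = 4Q/(πD²) = 4·0.170/(π·0.483²) = 0.9278 m/s
Re = VD/ν = 0.9278·0.483/1.31×10^-6 = 3.42×10^5 → turbulent
ε/D = 0.0077/483 = 1.59×10^-5
Swamee-Jain: f = 0.01423
h_f = f(L/D)V²/(2g) = 0.01423·(1210/0.483)·0.9278²/(2·9.81) = 1.564 m
Δp = ρg·h_f = 999.6·9.81·1.564 = 15.34 kPa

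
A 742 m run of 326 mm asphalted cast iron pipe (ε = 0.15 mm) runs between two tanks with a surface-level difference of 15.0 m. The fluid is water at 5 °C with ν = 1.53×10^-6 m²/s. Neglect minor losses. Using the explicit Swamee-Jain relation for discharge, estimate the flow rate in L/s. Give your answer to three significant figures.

Q ≈ 228 L/s

Swamee-Jain (Type II): Q = -0.965·√(gD⁵h_f/L)·ln[ε/(3.7D) + √(3.17ν²L/(gD³h_f))]
√(gD⁵h_f/L) = √(9.81·0.326⁵·15.0/742) = 0.02702
ε/(3.7D) = 1.24×10^-4; √(3.17ν²L/(gD³h_f)) = 3.29×10^-5
Q = -0.965·0.02702·ln(1.572×10^-4) = 0.2284 m³/s
Check: V = 2.74 m/s, Re = 5.83×10^5, f = 0.01739, h_f = 15.1 m ≈ 15.0 m ✓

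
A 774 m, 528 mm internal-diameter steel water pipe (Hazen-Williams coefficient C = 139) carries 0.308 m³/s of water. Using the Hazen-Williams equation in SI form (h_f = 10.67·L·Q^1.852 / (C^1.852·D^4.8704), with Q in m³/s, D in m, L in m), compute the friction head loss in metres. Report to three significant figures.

h_f ≈ 2.25 m

h_f = 10.67·774·0.308^1.852 / (139^1.852·0.528^4.8704) = 2.248 m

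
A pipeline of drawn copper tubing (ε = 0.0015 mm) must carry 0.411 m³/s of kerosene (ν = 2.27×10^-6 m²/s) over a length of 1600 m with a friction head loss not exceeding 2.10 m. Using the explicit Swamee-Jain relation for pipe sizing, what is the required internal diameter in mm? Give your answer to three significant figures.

Swamee-Jain (Type III): D = 0.66·[ε^1.25·(LQ²/(gh_f))^4.75 + ν·Q^9.4·(L/(gh_f))^5.2]^0.04
LQ²/(gh_f) = 13.12; L/(gh_f) = 77.67
Term 1 = ε^1.25·(…)^4.75 = 0.0107; Term 2 = ν·Q^9.4·(…)^5.2 = 3.59
D = 0.66·(0.0107 + 3.59)^0.04 = 0.6947 m = 695 mm
Check: V = 1.08 m/s, Re = 3.32×10^5, f = 0.01413, h_f = 1.95 m ≈ 2.10 m ✓

D ≈ 695 mm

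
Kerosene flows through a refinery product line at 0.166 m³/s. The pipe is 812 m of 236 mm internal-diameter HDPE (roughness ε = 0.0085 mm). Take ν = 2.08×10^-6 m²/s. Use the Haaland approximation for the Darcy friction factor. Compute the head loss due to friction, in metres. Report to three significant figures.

h_f ≈ 34.9 m

V = 4Q/(πD²) = 4·0.166/(π·0.236²) = 3.795 m/s
Re = VD/ν = 3.795·0.236/2.08×10^-6 = 4.31×10^5 → turbulent
ε/D = 0.0085/236 = 3.60×10^-5
Haaland: f = 0.01381
h_f = f(L/D)V²/(2g) = 0.01381·(812/0.236)·3.795²/(2·9.81) = 34.89 m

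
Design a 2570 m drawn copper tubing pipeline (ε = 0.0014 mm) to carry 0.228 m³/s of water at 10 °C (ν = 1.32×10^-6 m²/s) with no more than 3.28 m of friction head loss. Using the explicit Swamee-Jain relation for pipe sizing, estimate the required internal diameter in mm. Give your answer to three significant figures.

D ≈ 548 mm

Swamee-Jain (Type III): D = 0.66·[ε^1.25·(LQ²/(gh_f))^4.75 + ν·Q^9.4·(L/(gh_f))^5.2]^0.04
LQ²/(gh_f) = 4.152; L/(gh_f) = 79.87
Term 1 = ε^1.25·(…)^4.75 = 4.16×10^-5; Term 2 = ν·Q^9.4·(…)^5.2 = 0.00950
D = 0.66·(4.16×10^-5 + 0.00950)^0.04 = 0.5479 m = 548 mm
Check: V = 0.967 m/s, Re = 4.01×10^5, f = 0.01366, h_f = 3.05 m ≈ 3.28 m ✓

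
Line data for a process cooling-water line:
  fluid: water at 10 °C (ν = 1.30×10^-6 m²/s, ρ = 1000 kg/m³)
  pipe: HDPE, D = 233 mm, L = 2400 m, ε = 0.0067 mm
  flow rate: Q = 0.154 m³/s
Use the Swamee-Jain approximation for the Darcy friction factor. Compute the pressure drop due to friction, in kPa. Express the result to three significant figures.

V = 4Q/(πD²) = 4·0.154/(π·0.233²) = 3.612 m/s
Re = VD/ν = 3.612·0.233/1.30×10^-6 = 6.47×10^5 → turbulent
ε/D = 0.0067/233 = 2.88×10^-5
Swamee-Jain: f = 0.01302
h_f = f(L/D)V²/(2g) = 0.01302·(2400/0.233)·3.612²/(2·9.81) = 89.20 m
Δp = ρg·h_f = 1000·9.81·89.20 = 875.0 kPa

Δp ≈ 875 kPa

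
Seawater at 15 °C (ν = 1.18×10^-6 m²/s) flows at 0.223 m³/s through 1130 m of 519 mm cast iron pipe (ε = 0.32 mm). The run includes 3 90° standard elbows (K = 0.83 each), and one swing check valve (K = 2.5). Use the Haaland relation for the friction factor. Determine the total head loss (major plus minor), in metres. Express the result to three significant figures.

H_L ≈ 2.54 m

V = 4Q/(πD²) = 1.054 m/s; V²/2g = 0.05663 m
Re = 4.64×10^5, ε/D = 6.17×10^-4 → f = 0.01833 (Haaland)
Major: h_f = f(L/D)·V²/2g = 0.01833·2177·0.05663 = 2.261 m
Minor: ΣK = 4.99; h_m = ΣK·V²/2g = 0.2826 m
Total H_L = 2.261 + 0.2826 = 2.543 m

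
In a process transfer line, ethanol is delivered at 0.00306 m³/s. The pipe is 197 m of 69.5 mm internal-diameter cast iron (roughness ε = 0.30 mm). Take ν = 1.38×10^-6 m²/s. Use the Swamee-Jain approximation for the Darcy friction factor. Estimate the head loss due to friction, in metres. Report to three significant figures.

h_f ≈ 2.99 m

V = 4Q/(πD²) = 4·0.00306/(π·0.0695²) = 0.8066 m/s
Re = VD/ν = 0.8066·0.0695/1.38×10^-6 = 4.06×10^4 → turbulent
ε/D = 0.30/69.5 = 0.00432
Swamee-Jain: f = 0.03183
h_f = f(L/D)V²/(2g) = 0.03183·(197/0.0695)·0.8066²/(2·9.81) = 2.991 m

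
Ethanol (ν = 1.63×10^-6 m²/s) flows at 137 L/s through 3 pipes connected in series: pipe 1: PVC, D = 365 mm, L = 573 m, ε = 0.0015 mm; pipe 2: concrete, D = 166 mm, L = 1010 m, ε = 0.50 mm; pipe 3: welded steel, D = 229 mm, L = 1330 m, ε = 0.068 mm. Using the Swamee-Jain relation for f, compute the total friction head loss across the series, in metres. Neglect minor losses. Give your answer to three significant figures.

Pipe 1: V = 1.309 m/s, Re = 2.93×10^5, ε/D = 4.11×10^-6, f = 0.01448, h_1 = f(L/D)V²/2g = 1.987 m
Pipe 2: V = 6.330 m/s, Re = 6.45×10^5, ε/D = 0.00301, f = 0.02650, h_2 = f(L/D)V²/2g = 329.3 m
Pipe 3: V = 3.326 m/s, Re = 4.67×10^5, ε/D = 2.97×10^-4, f = 0.01643, h_3 = f(L/D)V²/2g = 53.80 m
Series → Q common, losses add: H = Σh = 385.1 m

H ≈ 385 m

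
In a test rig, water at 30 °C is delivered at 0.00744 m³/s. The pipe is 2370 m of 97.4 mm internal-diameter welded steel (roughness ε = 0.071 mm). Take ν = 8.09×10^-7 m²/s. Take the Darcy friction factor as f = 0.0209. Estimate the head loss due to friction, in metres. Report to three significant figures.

V = 4Q/(πD²) = 4·0.00744/(π·0.0974²) = 0.9985 m/s
h_f = f(L/D)V²/(2g) = 0.02090·(2370/0.0974)·0.9985²/(2·9.81) = 25.84 m

h_f ≈ 25.8 m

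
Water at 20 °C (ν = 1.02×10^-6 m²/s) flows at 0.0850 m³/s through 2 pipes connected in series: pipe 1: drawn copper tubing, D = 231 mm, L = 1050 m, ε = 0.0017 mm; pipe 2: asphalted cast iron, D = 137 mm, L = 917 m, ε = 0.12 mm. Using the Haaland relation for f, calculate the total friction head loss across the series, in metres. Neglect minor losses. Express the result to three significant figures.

Pipe 1: V = 2.028 m/s, Re = 4.59×10^5, ε/D = 7.36×10^-6, f = 0.01334, h_1 = f(L/D)V²/2g = 12.71 m
Pipe 2: V = 5.766 m/s, Re = 7.74×10^5, ε/D = 8.76×10^-4, f = 0.01943, h_2 = f(L/D)V²/2g = 220.4 m
Series → Q common, losses add: H = Σh = 233.1 m

H ≈ 233 m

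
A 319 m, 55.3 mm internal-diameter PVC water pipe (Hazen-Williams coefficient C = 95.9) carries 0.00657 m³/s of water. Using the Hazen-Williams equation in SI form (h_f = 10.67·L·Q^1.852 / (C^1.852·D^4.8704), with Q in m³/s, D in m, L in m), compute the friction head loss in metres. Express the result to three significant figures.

h_f ≈ 87.7 m

h_f = 10.67·319·0.00657^1.852 / (95.9^1.852·0.0553^4.8704) = 87.74 m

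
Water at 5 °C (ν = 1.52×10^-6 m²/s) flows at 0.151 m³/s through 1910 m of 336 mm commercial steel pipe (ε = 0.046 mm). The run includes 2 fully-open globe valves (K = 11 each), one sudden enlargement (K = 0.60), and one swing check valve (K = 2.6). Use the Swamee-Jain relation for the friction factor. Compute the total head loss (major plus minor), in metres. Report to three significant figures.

V = 4Q/(πD²) = 1.703 m/s; V²/2g = 0.1478 m
Re = 3.76×10^5, ε/D = 1.37×10^-4 → f = 0.01535 (Swamee-Jain)
Major: h_f = f(L/D)·V²/2g = 0.01535·5685·0.1478 = 12.90 m
Minor: ΣK = 25.2; h_m = ΣK·V²/2g = 3.725 m
Total H_L = 12.90 + 3.725 = 16.62 m

H_L ≈ 16.6 m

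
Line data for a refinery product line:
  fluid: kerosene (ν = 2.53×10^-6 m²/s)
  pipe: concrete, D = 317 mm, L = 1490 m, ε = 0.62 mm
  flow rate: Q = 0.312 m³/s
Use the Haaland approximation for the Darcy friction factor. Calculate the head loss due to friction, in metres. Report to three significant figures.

V = 4Q/(πD²) = 4·0.312/(π·0.317²) = 3.953 m/s
Re = VD/ν = 3.953·0.317/2.53×10^-6 = 4.95×10^5 → turbulent
ε/D = 0.62/317 = 0.00196
Haaland: f = 0.02366
h_f = f(L/D)V²/(2g) = 0.02366·(1490/0.317)·3.953²/(2·9.81) = 88.58 m

h_f ≈ 88.6 m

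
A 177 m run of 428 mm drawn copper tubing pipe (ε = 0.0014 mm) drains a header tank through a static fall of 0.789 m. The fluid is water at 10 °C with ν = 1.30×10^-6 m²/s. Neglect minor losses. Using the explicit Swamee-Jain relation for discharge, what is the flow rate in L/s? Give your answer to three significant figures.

Q ≈ 245 L/s

Swamee-Jain (Type II): Q = -0.965·√(gD⁵h_f/L)·ln[ε/(3.7D) + √(3.17ν²L/(gD³h_f))]
√(gD⁵h_f/L) = √(9.81·0.428⁵·0.789/177) = 0.02506
ε/(3.7D) = 8.84×10^-7; √(3.17ν²L/(gD³h_f)) = 3.95×10^-5
Q = -0.965·0.02506·ln(4.041×10^-5) = 0.2447 m³/s
Check: V = 1.70 m/s, Re = 5.60×10^5, f = 0.01289, h_f = 0.785 m ≈ 0.789 m ✓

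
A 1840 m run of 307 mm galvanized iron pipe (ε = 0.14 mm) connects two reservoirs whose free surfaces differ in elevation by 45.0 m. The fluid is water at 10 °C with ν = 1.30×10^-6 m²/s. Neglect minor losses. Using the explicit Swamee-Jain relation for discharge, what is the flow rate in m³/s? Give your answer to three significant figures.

Q ≈ 0.217 m³/s

Swamee-Jain (Type II): Q = -0.965·√(gD⁵h_f/L)·ln[ε/(3.7D) + √(3.17ν²L/(gD³h_f))]
√(gD⁵h_f/L) = √(9.81·0.307⁵·45.0/1840) = 0.02558
ε/(3.7D) = 1.23×10^-4; √(3.17ν²L/(gD³h_f)) = 2.78×10^-5
Q = -0.965·0.02558·ln(1.510×10^-4) = 0.2172 m³/s
Check: V = 2.93 m/s, Re = 6.93×10^5, f = 0.01723, h_f = 45.3 m ≈ 45.0 m ✓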